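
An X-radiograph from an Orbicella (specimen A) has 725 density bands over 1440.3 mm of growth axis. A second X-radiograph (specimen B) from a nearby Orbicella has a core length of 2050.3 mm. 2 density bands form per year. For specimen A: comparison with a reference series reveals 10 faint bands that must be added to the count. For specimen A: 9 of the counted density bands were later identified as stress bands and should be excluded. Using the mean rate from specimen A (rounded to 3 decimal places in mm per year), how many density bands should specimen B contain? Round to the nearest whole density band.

1033 density bands

Specimen A: adjusted count: 725 − 9 + 10 = 726 density bands.
Specimen A: 726 density bands at 2 per year is 726 / 2 = 363 years.
A: 1440.3 mm over 363 years gives 1440.3 / 363 ≈ 3.968 mm/yr.
Specimen B: 2050.3 mm / 3.968 mm per year = 516.71 years; at 2 density bands per year that is 516.71 × 2 ≈ 1033 density bands.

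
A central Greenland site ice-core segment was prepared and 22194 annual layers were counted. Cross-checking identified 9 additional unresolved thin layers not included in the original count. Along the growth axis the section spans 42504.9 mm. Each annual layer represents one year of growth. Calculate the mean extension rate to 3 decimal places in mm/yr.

After corrections the count is 22194 + 9 = 22203 annual layers.
Extension rate ≈ 42504.9 / 22203 = 1.914 mm/yr.

1.914 mm/yr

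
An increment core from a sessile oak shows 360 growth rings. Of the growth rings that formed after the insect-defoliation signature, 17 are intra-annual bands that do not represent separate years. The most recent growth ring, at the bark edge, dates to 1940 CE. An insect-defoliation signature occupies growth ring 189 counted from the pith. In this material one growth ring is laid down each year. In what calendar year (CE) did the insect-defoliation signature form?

Between growth ring 189 and the bark edge there are 360 − 189 = 171 growth rings.
Excluding 17 false growth rings: 171 − 17 = 154.
The growth ring at the bark edge is 1940 CE, so the insect-defoliation signature dates to 1940 − 154 = 1786 CE.

1786 CE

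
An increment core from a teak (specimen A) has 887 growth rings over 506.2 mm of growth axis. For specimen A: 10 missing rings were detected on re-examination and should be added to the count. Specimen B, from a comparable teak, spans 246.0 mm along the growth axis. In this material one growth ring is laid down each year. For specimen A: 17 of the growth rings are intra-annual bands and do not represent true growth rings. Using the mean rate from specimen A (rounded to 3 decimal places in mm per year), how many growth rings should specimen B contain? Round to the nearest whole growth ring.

428 growth rings

Specimen A: adjusted count: 887 − 17 + 10 = 880 growth rings.
A: 506.2 mm over 880 years gives 506.2 / 880 ≈ 0.575 mm/yr.
B spans 246.0 / 0.575 = 427.83 years ≈ 428 growth rings.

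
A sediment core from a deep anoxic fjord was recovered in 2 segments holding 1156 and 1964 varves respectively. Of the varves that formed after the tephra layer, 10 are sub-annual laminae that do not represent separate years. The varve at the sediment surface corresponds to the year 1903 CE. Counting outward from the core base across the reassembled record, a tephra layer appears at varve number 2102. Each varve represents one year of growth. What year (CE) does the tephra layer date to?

895 CE

Total varves = 1156 + 1964 = 3120.
The tephra layer sits at varve 2102 from the core base, so 3120 − 2102 = 1018 varves formed after it.
Removing the 10 false varves leaves 1018 − 10 = 1008 true varves beyond the tephra layer.
Counting back 1008 years from 1903 CE places the tephra layer in 1903 − 1008 = 895 CE.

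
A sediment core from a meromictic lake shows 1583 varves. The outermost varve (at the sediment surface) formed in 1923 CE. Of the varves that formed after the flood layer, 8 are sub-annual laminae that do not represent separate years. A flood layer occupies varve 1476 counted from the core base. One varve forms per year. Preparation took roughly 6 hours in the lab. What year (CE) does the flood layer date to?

1824 CE

1583 − 1476 = 107 varves lie beyond the flood layer toward the sediment surface.
107 − 8 false = 99 true varves after the flood layer.
Counting back 99 years from 1923 CE places the flood layer in 1923 − 99 = 1824 CE.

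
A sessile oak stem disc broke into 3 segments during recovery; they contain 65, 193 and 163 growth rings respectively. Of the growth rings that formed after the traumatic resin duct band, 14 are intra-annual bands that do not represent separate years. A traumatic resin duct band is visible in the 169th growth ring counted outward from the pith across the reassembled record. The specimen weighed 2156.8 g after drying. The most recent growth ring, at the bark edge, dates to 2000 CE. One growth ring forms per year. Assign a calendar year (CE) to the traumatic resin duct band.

1762 CE

Total growth rings = 65 + 193 + 163 = 421.
Between growth ring 169 and the bark edge there are 421 − 169 = 252 growth rings.
Excluding 14 false growth rings: 252 − 14 = 238.
The growth ring at the bark edge is 2000 CE, so the traumatic resin duct band dates to 2000 − 238 = 1762 CE.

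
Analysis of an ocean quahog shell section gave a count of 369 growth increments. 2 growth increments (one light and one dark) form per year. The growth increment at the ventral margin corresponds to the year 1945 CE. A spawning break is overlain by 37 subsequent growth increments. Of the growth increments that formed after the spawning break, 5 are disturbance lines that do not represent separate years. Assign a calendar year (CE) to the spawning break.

1929 CE

37 growth increments post-date the spawning break.
Excluding 5 false growth increments: 37 − 5 = 32.
Dividing by 2 growth increments per year: 32 / 2 = 16 years.
1945 − 16 = 1929 CE.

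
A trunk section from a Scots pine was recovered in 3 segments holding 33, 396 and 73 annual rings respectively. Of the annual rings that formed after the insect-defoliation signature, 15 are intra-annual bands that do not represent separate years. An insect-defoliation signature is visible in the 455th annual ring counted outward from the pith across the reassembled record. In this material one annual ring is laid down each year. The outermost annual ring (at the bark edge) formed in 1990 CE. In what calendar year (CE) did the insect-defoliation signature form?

1958 CE

Total annual rings = 33 + 396 + 73 = 502.
502 − 455 = 47 annual rings lie beyond the insect-defoliation signature toward the bark edge.
47 − 15 false = 32 true annual rings after the insect-defoliation signature.
Counting back 32 years from 1990 CE places the insect-defoliation signature in 1990 − 32 = 1958 CE.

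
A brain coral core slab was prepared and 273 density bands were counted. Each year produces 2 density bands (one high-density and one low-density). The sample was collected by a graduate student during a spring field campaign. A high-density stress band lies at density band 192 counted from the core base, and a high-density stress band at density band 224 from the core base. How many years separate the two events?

16 yr

224 − 192 = 32 density bands lie between the two events.
Dividing by 2 density bands per year: 32 / 2 = 16 years.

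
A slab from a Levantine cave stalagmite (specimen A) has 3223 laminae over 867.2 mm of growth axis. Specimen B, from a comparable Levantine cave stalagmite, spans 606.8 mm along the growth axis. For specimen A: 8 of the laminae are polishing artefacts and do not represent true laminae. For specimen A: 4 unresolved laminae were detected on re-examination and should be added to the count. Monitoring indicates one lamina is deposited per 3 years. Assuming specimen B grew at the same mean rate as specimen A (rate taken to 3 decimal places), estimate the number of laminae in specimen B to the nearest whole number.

Specimen A: after corrections the count is 3223 − 8 + 4 = 3219 laminae.
Specimen A: 3219 laminae at 3 years each span 3219 × 3 = 9657 years.
A: Extension rate ≈ 867.2 / 9657 = 0.090 mm/year.
B spans 606.8 / 0.090 = 6742.22 years; at 3 years per lamina that is 6742.22 / 3 ≈ 2247 laminae.

2247 laminae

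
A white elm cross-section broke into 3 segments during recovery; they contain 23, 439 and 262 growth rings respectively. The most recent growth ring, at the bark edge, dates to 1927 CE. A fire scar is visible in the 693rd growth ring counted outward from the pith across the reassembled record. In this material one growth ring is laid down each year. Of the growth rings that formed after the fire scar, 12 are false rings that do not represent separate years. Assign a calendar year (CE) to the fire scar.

Total growth rings = 23 + 439 + 262 = 724.
Between growth ring 693 and the bark edge there are 724 − 693 = 31 growth rings.
Excluding 12 false growth rings: 31 − 12 = 19.
Counting back 19 years from 1927 CE places the fire scar in 1927 − 19 = 1908 CE.

1908 CE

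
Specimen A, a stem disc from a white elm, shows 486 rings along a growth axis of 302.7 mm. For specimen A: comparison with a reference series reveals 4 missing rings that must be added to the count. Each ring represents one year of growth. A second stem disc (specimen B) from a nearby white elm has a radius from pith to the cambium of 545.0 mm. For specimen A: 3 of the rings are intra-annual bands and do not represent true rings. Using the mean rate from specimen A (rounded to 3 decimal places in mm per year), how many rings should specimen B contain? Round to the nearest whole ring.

876 rings

Specimen A: after corrections the count is 486 − 3 + 4 = 487 rings.
A: 302.7 mm over 487 years gives 302.7 / 487 ≈ 0.622 mm per year.
For B, 545.0 / 0.622 = 876.21 years ≈ 876 rings.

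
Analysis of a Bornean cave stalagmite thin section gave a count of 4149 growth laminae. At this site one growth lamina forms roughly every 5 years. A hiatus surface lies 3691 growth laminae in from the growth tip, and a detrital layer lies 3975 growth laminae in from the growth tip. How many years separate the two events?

Separation: 3975 − 3691 = 284 growth laminae.
At 5 years per growth lamina, 284 × 5 = 1420 years.

1420 yr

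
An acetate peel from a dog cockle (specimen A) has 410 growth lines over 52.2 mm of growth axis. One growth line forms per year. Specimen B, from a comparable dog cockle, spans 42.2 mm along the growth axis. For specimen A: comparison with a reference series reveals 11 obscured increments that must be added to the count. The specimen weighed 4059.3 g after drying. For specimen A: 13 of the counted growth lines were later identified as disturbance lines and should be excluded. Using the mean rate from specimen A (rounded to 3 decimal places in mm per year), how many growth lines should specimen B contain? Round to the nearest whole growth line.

330 growth lines

Specimen A: adjusted count: 410 − 13 + 11 = 408 growth lines.
A: Mean rate = 52.2 mm / 408 years ≈ 0.128 mm per year.
B spans 42.2 / 0.128 = 329.69 years ≈ 330 growth lines.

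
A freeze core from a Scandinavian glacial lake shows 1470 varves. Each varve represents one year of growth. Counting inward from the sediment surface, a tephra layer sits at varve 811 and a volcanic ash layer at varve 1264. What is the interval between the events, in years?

Separation: 1264 − 811 = 453 varves.
One varve per year makes the interval 453 years.

453 yr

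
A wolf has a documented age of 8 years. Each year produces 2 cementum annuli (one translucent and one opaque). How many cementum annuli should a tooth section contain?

8 years at 2 cementum annuli per year gives 8 × 2 = 16 cementum annuli.
So 16 cementum annuli should be present.

16 cementum annuli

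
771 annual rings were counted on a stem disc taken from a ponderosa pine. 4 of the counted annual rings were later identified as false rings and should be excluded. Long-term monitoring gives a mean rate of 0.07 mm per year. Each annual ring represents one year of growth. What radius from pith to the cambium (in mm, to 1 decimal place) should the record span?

Correcting the raw count gives 771 − 4 = 767 true annual rings.
Predicted length = 0.07 mm/year × 767 years = 53.7 mm.

53.7 mm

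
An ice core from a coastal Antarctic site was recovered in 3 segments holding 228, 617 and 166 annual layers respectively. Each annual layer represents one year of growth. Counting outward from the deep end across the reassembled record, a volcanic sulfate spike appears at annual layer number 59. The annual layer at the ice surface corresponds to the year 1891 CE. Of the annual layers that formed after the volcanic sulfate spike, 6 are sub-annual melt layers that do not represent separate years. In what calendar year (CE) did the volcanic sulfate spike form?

945 CE

Total annual layers = 228 + 617 + 166 = 1011.
1011 − 59 = 952 annual layers lie beyond the volcanic sulfate spike toward the ice surface.
952 − 6 false = 946 true annual layers after the volcanic sulfate spike.
Counting back 946 years from 1891 CE places the volcanic sulfate spike in 1891 − 946 = 945 CE.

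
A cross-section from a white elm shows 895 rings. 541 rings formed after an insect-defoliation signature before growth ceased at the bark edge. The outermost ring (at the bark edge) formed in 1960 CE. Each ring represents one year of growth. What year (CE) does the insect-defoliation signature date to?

There are 541 rings younger than the insect-defoliation signature.
Counting back 541 years from 1960 CE places the insect-defoliation signature in 1960 − 541 = 1419 CE.

1419 CE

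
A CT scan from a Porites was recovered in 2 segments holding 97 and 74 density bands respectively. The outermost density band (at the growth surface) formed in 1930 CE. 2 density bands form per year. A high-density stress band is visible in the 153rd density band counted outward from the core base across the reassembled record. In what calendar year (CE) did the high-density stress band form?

1921 CE

Total density bands = 97 + 74 = 171.
The high-density stress band sits at density band 153 from the core base, so 171 − 153 = 18 density bands formed after it.
With 2 density bands per year, 18 / 2 = 9 years.
Counting back 9 years from 1930 CE places the high-density stress band in 1930 − 9 = 1921 CE.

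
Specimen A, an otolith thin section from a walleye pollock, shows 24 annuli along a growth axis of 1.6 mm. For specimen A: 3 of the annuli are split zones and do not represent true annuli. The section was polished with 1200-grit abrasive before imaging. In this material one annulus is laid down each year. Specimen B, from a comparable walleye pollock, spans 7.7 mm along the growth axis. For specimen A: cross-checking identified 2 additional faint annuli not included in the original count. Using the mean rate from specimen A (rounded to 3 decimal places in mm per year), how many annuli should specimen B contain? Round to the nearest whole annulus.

Specimen A: after corrections the count is 24 − 3 + 2 = 23 annuli.
A: Mean rate = 1.6 mm / 23 years ≈ 0.070 mm per year.
Specimen B: 7.7 mm / 0.070 mm per year = 110.00 years ≈ 110 annuli.

110 annuli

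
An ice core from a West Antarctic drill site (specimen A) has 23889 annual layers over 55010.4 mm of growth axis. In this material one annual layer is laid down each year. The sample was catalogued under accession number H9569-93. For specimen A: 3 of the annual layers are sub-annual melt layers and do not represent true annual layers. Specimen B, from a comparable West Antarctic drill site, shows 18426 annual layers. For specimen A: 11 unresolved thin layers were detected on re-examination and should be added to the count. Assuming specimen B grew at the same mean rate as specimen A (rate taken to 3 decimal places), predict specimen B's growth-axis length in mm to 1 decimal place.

42416.7 mm

Specimen A: true annual layer count = 23889 − 3 + 11 = 23897.
A: 55010.4 mm over 23897 years gives 55010.4 / 23897 ≈ 2.302 mm/yr.
For B, 2.302 mm/year × 18426 years = 42416.7 mm.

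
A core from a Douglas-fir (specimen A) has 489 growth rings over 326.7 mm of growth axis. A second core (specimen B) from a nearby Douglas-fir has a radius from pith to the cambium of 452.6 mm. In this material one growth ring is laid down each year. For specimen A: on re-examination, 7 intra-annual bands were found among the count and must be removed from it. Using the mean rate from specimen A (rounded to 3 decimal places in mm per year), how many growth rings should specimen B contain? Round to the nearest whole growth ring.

668 growth rings

Specimen A: after corrections the count is 489 − 7 = 482 growth rings.
A: Mean rate = 326.7 mm / 482 years ≈ 0.678 mm/yr.
For B, 452.6 / 0.678 = 667.55 years ≈ 668 growth rings.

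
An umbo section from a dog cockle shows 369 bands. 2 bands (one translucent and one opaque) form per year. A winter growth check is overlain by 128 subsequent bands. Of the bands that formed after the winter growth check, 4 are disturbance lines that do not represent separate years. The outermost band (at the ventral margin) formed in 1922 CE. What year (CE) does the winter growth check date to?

1860 CE

128 bands formed after the winter growth check.
128 − 4 false = 124 true bands after the winter growth check.
Dividing by 2 bands per year: 124 / 2 = 62 years.
1922 − 62 = 1860 CE.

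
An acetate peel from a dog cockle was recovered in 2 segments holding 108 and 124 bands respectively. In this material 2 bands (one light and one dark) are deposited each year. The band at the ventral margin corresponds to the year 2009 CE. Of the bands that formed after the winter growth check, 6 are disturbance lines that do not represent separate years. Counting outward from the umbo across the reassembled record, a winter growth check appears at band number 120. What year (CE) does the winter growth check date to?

Total bands = 108 + 124 = 232.
The winter growth check sits at band 120 from the umbo, so 232 − 120 = 112 bands formed after it.
112 − 6 false = 106 true bands after the winter growth check.
Dividing by 2 bands per year: 106 / 2 = 53 years.
2009 − 53 = 1956 CE.

1956 CE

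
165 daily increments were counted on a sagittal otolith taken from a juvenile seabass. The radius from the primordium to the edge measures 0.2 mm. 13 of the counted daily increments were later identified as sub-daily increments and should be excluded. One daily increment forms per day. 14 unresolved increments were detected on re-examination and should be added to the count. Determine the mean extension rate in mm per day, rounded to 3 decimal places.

0.001 mm per day

Adjusted count: 165 − 13 + 14 = 166 daily increments.
0.2 mm over 166 days gives 0.2 / 166 ≈ 0.001 mm per day.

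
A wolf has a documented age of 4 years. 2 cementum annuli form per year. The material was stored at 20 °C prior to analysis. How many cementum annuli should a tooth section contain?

8 cementum annuli

Expected cementum annuli: 4 × 2 = 8.
So 8 cementum annuli should be present.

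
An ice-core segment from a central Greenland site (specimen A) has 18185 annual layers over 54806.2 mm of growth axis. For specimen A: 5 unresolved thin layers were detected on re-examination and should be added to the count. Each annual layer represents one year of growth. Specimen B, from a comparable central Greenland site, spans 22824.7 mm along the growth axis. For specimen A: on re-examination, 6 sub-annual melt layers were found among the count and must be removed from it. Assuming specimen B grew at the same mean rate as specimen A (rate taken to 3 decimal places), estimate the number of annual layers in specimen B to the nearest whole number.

Specimen A: correcting the raw count gives 18185 − 6 + 5 = 18184 true annual layers.
A: Extension rate ≈ 54806.2 / 18184 = 3.014 mm/yr.
Specimen B: 22824.7 mm / 3.014 mm per year = 7572.89 years ≈ 7573 annual layers.

7573 annual layers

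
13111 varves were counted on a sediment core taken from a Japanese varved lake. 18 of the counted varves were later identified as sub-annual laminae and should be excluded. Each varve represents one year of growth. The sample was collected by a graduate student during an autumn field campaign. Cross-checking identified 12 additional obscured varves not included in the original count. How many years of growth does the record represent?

13105 years

Correcting the raw count gives 13111 − 18 + 12 = 13105 true varves.
At one varve per year, that is 13105 years.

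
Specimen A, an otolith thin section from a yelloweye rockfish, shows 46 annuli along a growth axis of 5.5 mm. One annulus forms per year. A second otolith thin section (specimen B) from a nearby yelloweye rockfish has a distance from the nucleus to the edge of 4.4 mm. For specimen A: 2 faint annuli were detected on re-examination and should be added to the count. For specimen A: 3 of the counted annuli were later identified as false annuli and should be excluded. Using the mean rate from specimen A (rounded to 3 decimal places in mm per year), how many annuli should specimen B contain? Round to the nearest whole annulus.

Specimen A: correcting the raw count gives 46 − 3 + 2 = 45 true annuli.
A: Mean rate = 5.5 mm / 45 years ≈ 0.122 mm per year.
B spans 4.4 / 0.122 = 36.07 years ≈ 36 annuli.

36 annuli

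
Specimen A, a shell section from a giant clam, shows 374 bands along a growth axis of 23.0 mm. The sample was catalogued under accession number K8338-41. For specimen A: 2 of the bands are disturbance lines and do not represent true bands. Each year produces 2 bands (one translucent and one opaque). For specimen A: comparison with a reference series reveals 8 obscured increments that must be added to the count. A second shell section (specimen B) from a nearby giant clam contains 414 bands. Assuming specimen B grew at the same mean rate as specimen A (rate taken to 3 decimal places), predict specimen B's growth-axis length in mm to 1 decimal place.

25.0 mm

Specimen A: after corrections the count is 374 − 2 + 8 = 380 bands.
Specimen A: 380 bands at 2 per year is 380 / 2 = 190 years.
A: Extension rate ≈ 23.0 / 190 = 0.121 mm/year.
Specimen B: with 2 bands per year, 414 / 2 = 207 years. For B, 0.121 mm/year × 207 years = 25.0 mm.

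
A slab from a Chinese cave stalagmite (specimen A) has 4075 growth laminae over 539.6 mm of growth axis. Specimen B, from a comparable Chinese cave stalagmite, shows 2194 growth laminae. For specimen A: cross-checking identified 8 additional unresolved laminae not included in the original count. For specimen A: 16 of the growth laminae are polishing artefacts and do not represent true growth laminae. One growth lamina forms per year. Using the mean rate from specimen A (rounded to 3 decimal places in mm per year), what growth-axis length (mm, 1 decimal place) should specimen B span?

291.8 mm

Specimen A: correcting the raw count gives 4075 − 16 + 8 = 4067 true growth laminae.
A: Extension rate ≈ 539.6 / 4067 = 0.133 mm/year.
B's length ≈ 0.133 × 2194 = 291.8 mm.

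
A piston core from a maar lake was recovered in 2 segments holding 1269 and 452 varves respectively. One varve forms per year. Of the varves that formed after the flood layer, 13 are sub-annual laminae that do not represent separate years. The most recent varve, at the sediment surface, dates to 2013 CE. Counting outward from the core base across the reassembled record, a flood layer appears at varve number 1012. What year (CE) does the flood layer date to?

Total varves = 1269 + 452 = 1721.
1721 − 1012 = 709 varves lie beyond the flood layer toward the sediment surface.
709 − 13 false = 696 true varves after the flood layer.
2013 − 696 = 1317 CE.

1317 CE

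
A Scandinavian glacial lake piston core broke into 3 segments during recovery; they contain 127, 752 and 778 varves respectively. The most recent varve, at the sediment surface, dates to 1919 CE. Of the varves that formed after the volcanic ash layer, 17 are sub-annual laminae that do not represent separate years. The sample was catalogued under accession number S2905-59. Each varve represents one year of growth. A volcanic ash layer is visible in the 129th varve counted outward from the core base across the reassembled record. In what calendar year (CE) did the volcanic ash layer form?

408 CE

Total varves = 127 + 752 + 778 = 1657.
1657 − 129 = 1528 varves lie beyond the volcanic ash layer toward the sediment surface.
Excluding 17 false varves: 1528 − 17 = 1511.
1919 − 1511 = 408 CE.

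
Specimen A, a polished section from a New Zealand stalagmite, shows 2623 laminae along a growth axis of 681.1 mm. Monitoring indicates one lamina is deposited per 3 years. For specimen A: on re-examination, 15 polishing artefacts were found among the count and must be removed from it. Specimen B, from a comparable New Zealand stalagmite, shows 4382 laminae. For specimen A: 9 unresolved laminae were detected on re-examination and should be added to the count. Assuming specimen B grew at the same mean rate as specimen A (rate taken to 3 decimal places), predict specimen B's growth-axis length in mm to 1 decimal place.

Specimen A: adjusted count: 2623 − 15 + 9 = 2617 laminae.
Specimen A: multiplying by 3 years per lamina: 2617 × 3 = 7851 years.
A: Extension rate ≈ 681.1 / 7851 = 0.087 mm per year.
Specimen B: multiplying by 3 years per lamina: 4382 × 3 = 13146 years. B's length ≈ 0.087 × 13146 = 1143.7 mm.

1143.7 mm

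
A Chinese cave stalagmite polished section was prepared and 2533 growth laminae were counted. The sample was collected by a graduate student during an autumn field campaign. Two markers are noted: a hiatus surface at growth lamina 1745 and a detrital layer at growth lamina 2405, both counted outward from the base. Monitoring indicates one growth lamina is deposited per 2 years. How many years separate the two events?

2405 − 1745 = 660 growth laminae lie between the two events.
At 2 years per growth lamina, 660 × 2 = 1320 years.

1320 years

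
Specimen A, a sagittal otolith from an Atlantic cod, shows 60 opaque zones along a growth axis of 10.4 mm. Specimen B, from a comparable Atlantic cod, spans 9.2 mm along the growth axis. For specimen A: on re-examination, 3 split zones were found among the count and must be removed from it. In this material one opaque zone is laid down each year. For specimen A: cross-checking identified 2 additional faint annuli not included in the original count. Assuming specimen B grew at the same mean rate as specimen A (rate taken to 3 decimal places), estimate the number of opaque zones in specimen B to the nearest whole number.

52 opaque zones

Specimen A: after corrections the count is 60 − 3 + 2 = 59 opaque zones.
A: 10.4 mm over 59 years gives 10.4 / 59 ≈ 0.176 mm/year.
Specimen B: 9.2 mm / 0.176 mm per year = 52.27 years ≈ 52 opaque zones.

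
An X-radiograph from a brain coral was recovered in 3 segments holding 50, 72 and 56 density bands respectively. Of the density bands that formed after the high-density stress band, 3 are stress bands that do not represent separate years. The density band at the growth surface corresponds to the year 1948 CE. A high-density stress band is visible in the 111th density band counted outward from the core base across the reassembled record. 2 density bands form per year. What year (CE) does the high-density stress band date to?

1916 CE

Total density bands = 50 + 72 + 56 = 178.
178 − 111 = 67 density bands lie beyond the high-density stress band toward the growth surface.
Removing the 3 false density bands leaves 67 − 3 = 64 true density bands beyond the high-density stress band.
With 2 density bands per year, 64 / 2 = 32 years.
Counting back 32 years from 1948 CE places the high-density stress band in 1948 − 32 = 1916 CE.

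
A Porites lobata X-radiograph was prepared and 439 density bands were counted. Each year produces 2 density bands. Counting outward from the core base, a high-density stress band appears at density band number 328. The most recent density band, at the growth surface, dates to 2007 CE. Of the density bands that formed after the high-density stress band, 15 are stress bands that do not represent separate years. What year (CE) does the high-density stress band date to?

Between density band 328 and the growth surface there are 439 − 328 = 111 density bands.
111 − 15 false = 96 true density bands after the high-density stress band.
96 density bands at 2 per year is 96 / 2 = 48 years.
Counting back 48 years from 2007 CE places the high-density stress band in 2007 − 48 = 1959 CE.

1959 CE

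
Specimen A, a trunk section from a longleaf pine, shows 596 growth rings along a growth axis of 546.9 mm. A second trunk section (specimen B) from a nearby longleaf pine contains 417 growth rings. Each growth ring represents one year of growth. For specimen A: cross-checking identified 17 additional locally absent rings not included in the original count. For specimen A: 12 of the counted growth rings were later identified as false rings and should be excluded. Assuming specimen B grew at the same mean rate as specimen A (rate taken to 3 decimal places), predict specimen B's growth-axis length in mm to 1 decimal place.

Specimen A: after corrections the count is 596 − 12 + 17 = 601 growth rings.
A: Mean rate = 546.9 mm / 601 years ≈ 0.910 mm per year.
B's length ≈ 0.910 × 417 = 379.5 mm.

379.5 mm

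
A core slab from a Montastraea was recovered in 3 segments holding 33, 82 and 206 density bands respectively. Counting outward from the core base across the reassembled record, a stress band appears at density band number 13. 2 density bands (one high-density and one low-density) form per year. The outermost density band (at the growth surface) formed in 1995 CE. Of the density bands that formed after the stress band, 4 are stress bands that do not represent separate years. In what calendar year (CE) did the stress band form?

Total density bands = 33 + 82 + 206 = 321.
Between density band 13 and the growth surface there are 321 − 13 = 308 density bands.
Removing the 4 false density bands leaves 308 − 4 = 304 true density bands beyond the stress band.
With 2 density bands per year, 304 / 2 = 152 years.
Counting back 152 years from 1995 CE places the stress band in 1995 − 152 = 1843 CE.

1843 CE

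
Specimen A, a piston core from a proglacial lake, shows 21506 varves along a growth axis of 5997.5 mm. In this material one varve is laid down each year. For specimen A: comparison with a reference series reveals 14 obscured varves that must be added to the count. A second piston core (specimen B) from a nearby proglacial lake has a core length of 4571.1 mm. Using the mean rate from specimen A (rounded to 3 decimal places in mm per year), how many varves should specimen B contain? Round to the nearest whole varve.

Specimen A: after corrections the count is 21506 + 14 = 21520 varves.
A: 5997.5 mm over 21520 years gives 5997.5 / 21520 ≈ 0.279 mm per year.
Specimen B: 4571.1 mm / 0.279 mm per year = 16383.87 years ≈ 16384 varves.

16384 varves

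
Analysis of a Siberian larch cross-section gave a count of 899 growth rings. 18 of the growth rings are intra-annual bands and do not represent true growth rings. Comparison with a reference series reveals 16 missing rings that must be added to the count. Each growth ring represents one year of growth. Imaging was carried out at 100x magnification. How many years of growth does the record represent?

897 yr

Adjusted count: 899 − 18 + 16 = 897 growth rings.
At one growth ring per year, that is 897 years.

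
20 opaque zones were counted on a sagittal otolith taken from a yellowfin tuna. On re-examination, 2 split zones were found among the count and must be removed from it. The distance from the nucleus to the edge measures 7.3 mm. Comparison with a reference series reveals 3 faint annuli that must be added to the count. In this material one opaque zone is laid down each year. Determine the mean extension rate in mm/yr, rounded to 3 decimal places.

0.348 mm/yr

True opaque zone count = 20 − 2 + 3 = 21.
Mean rate = 7.3 mm / 21 years ≈ 0.348 mm/yr.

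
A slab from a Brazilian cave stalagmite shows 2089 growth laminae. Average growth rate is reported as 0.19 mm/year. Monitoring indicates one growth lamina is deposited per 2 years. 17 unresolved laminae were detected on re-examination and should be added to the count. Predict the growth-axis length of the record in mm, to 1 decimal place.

800.3 mm

After corrections the count is 2089 + 17 = 2106 growth laminae.
At 2 years per growth lamina, 2106 × 2 = 4212 years.
4212 years at 0.19 mm/year gives 0.19 × 4212 = 800.3 mm.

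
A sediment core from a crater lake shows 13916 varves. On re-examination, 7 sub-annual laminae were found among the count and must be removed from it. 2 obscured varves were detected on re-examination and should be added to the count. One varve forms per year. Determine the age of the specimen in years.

13911 yr

True varve count = 13916 − 7 + 2 = 13911.
One varve per year makes the duration 13911 years.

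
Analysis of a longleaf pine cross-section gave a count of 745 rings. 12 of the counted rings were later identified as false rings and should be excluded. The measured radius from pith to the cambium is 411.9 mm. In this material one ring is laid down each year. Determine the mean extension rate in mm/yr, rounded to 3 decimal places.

Correcting the raw count gives 745 − 12 = 733 true rings.
Mean rate = 411.9 mm / 733 years ≈ 0.562 mm/yr.

0.562 mm/yr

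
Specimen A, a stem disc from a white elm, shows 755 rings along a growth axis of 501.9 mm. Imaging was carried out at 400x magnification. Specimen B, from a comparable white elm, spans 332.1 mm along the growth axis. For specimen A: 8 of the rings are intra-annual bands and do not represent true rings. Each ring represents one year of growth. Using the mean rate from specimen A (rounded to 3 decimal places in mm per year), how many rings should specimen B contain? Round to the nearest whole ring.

494 rings

Specimen A: correcting the raw count gives 755 − 8 = 747 true rings.
A: 501.9 mm over 747 years gives 501.9 / 747 ≈ 0.672 mm/yr.
For B, 332.1 / 0.672 = 494.20 years ≈ 494 rings.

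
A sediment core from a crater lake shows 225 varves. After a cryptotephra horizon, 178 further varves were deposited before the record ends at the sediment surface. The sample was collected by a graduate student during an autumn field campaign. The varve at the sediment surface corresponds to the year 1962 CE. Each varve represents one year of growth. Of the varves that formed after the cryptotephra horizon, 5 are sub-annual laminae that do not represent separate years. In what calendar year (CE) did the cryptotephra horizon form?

178 varves post-date the cryptotephra horizon.
Excluding 5 false varves: 178 − 5 = 173.
Counting back 173 years from 1962 CE places the cryptotephra horizon in 1962 − 173 = 1789 CE.

1789 CE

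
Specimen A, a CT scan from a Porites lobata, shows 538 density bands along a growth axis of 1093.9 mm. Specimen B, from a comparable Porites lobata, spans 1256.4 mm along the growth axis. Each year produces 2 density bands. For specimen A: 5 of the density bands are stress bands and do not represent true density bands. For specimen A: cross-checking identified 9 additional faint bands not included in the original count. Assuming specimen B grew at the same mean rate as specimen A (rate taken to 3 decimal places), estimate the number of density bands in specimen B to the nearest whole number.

622 density bands

Specimen A: after corrections the count is 538 − 5 + 9 = 542 density bands.
Specimen A: 542 density bands at 2 per year is 542 / 2 = 271 years.
A: Extension rate ≈ 1093.9 / 271 = 4.037 mm per year.
B spans 1256.4 / 4.037 = 311.22 years; at 2 density bands per year that is 311.22 × 2 ≈ 622 density bands.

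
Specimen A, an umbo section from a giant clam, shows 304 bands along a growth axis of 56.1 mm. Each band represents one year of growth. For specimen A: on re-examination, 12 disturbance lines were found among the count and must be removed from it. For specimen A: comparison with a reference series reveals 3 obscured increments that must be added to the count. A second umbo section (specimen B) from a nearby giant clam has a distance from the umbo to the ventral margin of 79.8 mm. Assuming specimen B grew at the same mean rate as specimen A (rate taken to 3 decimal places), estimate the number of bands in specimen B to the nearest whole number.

420 bands

Specimen A: after corrections the count is 304 − 12 + 3 = 295 bands.
A: 56.1 mm over 295 years gives 56.1 / 295 ≈ 0.190 mm per year.
For B, 79.8 / 0.190 = 420.00 years ≈ 420 bands.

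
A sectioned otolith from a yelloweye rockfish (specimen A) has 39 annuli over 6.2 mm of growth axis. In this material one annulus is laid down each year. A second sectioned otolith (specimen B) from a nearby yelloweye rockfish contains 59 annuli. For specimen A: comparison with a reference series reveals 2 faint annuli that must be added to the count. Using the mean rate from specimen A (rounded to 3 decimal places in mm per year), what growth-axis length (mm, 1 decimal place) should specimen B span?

8.9 mm

Specimen A: true annulus count = 39 + 2 = 41.
A: 6.2 mm over 41 years gives 6.2 / 41 ≈ 0.151 mm/year.
Length of B = 0.151 × 59 = 8.9 mm.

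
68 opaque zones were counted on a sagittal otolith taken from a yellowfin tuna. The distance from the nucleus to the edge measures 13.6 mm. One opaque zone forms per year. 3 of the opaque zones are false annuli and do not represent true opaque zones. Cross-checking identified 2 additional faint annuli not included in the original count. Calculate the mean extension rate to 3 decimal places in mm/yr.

Adjusted count: 68 − 3 + 2 = 67 opaque zones.
Extension rate ≈ 13.6 / 67 = 0.203 mm/yr.

0.203 mm/yr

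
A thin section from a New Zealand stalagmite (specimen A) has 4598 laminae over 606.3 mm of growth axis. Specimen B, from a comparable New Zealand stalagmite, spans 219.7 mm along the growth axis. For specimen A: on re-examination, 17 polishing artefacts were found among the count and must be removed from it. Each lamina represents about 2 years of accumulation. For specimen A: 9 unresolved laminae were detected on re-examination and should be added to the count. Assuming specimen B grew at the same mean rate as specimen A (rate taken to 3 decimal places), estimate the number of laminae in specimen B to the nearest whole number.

1664 laminae

Specimen A: correcting the raw count gives 4598 − 17 + 9 = 4590 true laminae.
Specimen A: at 2 years per lamina, 4590 × 2 = 9180 years.
A: Extension rate ≈ 606.3 / 9180 = 0.066 mm/yr.
B spans 219.7 / 0.066 = 3328.79 years; at 2 years per lamina that is 3328.79 / 2 ≈ 1664 laminae.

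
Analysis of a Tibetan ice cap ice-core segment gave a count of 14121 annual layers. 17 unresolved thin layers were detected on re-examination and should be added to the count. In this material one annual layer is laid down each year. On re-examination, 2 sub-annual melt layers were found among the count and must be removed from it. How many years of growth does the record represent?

14136 years

True annual layer count = 14121 − 2 + 17 = 14136.
One annual layer per year makes the duration 14136 years.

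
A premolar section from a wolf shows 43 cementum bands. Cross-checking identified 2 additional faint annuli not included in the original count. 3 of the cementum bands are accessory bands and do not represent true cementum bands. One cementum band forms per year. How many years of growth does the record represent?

42 years

Adjusted count: 43 − 3 + 2 = 42 cementum bands.
At one cementum band per year, that is 42 years.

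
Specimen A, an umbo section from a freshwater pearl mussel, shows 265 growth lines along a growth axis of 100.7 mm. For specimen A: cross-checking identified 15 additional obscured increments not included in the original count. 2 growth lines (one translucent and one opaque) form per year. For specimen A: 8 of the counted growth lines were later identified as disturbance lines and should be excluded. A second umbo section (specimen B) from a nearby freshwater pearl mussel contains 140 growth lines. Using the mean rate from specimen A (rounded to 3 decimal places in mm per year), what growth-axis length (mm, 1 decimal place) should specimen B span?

Specimen A: correcting the raw count gives 265 − 8 + 15 = 272 true growth lines.
Specimen A: with 2 growth lines per year, 272 / 2 = 136 years.
A: Extension rate ≈ 100.7 / 136 = 0.740 mm per year.
Specimen B: dividing by 2 growth lines per year: 140 / 2 = 70 years. B's length ≈ 0.740 × 70 = 51.8 mm.

51.8 mm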